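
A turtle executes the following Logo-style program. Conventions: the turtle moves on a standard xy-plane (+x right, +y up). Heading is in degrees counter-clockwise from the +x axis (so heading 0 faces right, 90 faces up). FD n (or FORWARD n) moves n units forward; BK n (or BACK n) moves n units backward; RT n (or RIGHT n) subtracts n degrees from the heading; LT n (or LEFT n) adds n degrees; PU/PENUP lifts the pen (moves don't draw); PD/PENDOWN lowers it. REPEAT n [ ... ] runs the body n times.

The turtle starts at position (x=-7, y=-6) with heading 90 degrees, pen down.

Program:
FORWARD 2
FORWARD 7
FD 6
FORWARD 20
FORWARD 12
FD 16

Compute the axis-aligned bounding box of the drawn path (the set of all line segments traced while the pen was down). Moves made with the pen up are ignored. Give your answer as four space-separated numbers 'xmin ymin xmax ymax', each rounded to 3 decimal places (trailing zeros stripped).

Answer: -7 -6 -7 57

Derivation:
Executing turtle program step by step:
Start: pos=(-7,-6), heading=90, pen down
FD 2: (-7,-6) -> (-7,-4) [heading=90, draw]
FD 7: (-7,-4) -> (-7,3) [heading=90, draw]
FD 6: (-7,3) -> (-7,9) [heading=90, draw]
FD 20: (-7,9) -> (-7,29) [heading=90, draw]
FD 12: (-7,29) -> (-7,41) [heading=90, draw]
FD 16: (-7,41) -> (-7,57) [heading=90, draw]
Final: pos=(-7,57), heading=90, 6 segment(s) drawn

Segment endpoints: x in {-7, -7, -7, -7}, y in {-6, -4, 3, 9, 29, 41, 57}
xmin=-7, ymin=-6, xmax=-7, ymax=57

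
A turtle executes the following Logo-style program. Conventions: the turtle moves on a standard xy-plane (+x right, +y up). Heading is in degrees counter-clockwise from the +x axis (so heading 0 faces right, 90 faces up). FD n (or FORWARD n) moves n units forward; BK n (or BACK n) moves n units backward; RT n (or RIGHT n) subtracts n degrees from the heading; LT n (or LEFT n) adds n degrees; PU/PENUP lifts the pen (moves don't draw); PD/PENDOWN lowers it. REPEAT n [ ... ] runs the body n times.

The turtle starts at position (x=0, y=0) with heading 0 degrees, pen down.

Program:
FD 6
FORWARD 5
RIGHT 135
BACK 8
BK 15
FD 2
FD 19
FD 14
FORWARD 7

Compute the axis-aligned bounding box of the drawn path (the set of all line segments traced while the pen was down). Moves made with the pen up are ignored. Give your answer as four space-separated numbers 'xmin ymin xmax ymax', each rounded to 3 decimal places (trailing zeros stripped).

Executing turtle program step by step:
Start: pos=(0,0), heading=0, pen down
FD 6: (0,0) -> (6,0) [heading=0, draw]
FD 5: (6,0) -> (11,0) [heading=0, draw]
RT 135: heading 0 -> 225
BK 8: (11,0) -> (16.657,5.657) [heading=225, draw]
BK 15: (16.657,5.657) -> (27.263,16.263) [heading=225, draw]
FD 2: (27.263,16.263) -> (25.849,14.849) [heading=225, draw]
FD 19: (25.849,14.849) -> (12.414,1.414) [heading=225, draw]
FD 14: (12.414,1.414) -> (2.515,-8.485) [heading=225, draw]
FD 7: (2.515,-8.485) -> (-2.435,-13.435) [heading=225, draw]
Final: pos=(-2.435,-13.435), heading=225, 8 segment(s) drawn

Segment endpoints: x in {-2.435, 0, 2.515, 6, 11, 12.414, 16.657, 25.849, 27.263}, y in {-13.435, -8.485, 0, 1.414, 5.657, 14.849, 16.263}
xmin=-2.435, ymin=-13.435, xmax=27.263, ymax=16.263

Answer: -2.435 -13.435 27.263 16.263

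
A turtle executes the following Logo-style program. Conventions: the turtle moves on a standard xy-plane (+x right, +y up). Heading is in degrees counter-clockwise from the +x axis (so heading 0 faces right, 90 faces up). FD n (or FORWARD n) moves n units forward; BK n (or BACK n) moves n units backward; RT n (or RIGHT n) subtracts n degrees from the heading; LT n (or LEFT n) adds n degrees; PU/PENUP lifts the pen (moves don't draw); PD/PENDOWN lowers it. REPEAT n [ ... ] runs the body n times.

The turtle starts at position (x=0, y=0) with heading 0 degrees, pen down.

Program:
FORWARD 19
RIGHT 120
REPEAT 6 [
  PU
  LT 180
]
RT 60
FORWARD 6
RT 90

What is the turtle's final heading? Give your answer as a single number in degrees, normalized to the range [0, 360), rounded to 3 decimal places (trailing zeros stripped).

Executing turtle program step by step:
Start: pos=(0,0), heading=0, pen down
FD 19: (0,0) -> (19,0) [heading=0, draw]
RT 120: heading 0 -> 240
REPEAT 6 [
  -- iteration 1/6 --
  PU: pen up
  LT 180: heading 240 -> 60
  -- iteration 2/6 --
  PU: pen up
  LT 180: heading 60 -> 240
  -- iteration 3/6 --
  PU: pen up
  LT 180: heading 240 -> 60
  -- iteration 4/6 --
  PU: pen up
  LT 180: heading 60 -> 240
  -- iteration 5/6 --
  PU: pen up
  LT 180: heading 240 -> 60
  -- iteration 6/6 --
  PU: pen up
  LT 180: heading 60 -> 240
]
RT 60: heading 240 -> 180
FD 6: (19,0) -> (13,0) [heading=180, move]
RT 90: heading 180 -> 90
Final: pos=(13,0), heading=90, 1 segment(s) drawn

Answer: 90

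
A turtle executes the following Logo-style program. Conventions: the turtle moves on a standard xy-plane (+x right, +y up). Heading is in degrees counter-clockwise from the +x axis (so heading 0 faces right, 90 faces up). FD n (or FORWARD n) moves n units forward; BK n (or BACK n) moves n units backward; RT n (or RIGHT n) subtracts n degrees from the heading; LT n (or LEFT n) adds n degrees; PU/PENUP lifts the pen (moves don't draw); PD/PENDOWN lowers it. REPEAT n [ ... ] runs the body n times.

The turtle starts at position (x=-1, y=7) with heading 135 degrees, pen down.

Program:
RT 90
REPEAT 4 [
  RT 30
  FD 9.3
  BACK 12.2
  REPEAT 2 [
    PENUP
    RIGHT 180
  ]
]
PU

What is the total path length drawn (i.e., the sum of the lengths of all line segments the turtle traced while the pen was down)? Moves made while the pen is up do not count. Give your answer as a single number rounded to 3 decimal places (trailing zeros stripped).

Executing turtle program step by step:
Start: pos=(-1,7), heading=135, pen down
RT 90: heading 135 -> 45
REPEAT 4 [
  -- iteration 1/4 --
  RT 30: heading 45 -> 15
  FD 9.3: (-1,7) -> (7.983,9.407) [heading=15, draw]
  BK 12.2: (7.983,9.407) -> (-3.801,6.249) [heading=15, draw]
  REPEAT 2 [
    -- iteration 1/2 --
    PU: pen up
    RT 180: heading 15 -> 195
    -- iteration 2/2 --
    PU: pen up
    RT 180: heading 195 -> 15
  ]
  -- iteration 2/4 --
  RT 30: heading 15 -> 345
  FD 9.3: (-3.801,6.249) -> (5.182,3.842) [heading=345, move]
  BK 12.2: (5.182,3.842) -> (-6.602,7) [heading=345, move]
  REPEAT 2 [
    -- iteration 1/2 --
    PU: pen up
    RT 180: heading 345 -> 165
    -- iteration 2/2 --
    PU: pen up
    RT 180: heading 165 -> 345
  ]
  -- iteration 3/4 --
  RT 30: heading 345 -> 315
  FD 9.3: (-6.602,7) -> (-0.026,0.424) [heading=315, move]
  BK 12.2: (-0.026,0.424) -> (-8.653,9.051) [heading=315, move]
  REPEAT 2 [
    -- iteration 1/2 --
    PU: pen up
    RT 180: heading 315 -> 135
    -- iteration 2/2 --
    PU: pen up
    RT 180: heading 135 -> 315
  ]
  -- iteration 4/4 --
  RT 30: heading 315 -> 285
  FD 9.3: (-8.653,9.051) -> (-6.246,0.067) [heading=285, move]
  BK 12.2: (-6.246,0.067) -> (-9.404,11.852) [heading=285, move]
  REPEAT 2 [
    -- iteration 1/2 --
    PU: pen up
    RT 180: heading 285 -> 105
    -- iteration 2/2 --
    PU: pen up
    RT 180: heading 105 -> 285
  ]
]
PU: pen up
Final: pos=(-9.404,11.852), heading=285, 2 segment(s) drawn

Segment lengths:
  seg 1: (-1,7) -> (7.983,9.407), length = 9.3
  seg 2: (7.983,9.407) -> (-3.801,6.249), length = 12.2
Total = 21.5

Answer: 21.5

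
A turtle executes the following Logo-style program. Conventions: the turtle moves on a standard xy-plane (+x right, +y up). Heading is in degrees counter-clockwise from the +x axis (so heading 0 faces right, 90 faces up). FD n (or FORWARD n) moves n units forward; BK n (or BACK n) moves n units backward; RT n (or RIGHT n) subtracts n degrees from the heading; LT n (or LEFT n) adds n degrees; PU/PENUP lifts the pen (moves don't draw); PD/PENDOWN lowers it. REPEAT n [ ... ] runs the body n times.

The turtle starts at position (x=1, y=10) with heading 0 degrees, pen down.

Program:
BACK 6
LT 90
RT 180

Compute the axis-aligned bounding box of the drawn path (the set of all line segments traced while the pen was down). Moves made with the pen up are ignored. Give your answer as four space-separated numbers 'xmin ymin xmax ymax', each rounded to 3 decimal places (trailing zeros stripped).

Executing turtle program step by step:
Start: pos=(1,10), heading=0, pen down
BK 6: (1,10) -> (-5,10) [heading=0, draw]
LT 90: heading 0 -> 90
RT 180: heading 90 -> 270
Final: pos=(-5,10), heading=270, 1 segment(s) drawn

Segment endpoints: x in {-5, 1}, y in {10}
xmin=-5, ymin=10, xmax=1, ymax=10

Answer: -5 10 1 10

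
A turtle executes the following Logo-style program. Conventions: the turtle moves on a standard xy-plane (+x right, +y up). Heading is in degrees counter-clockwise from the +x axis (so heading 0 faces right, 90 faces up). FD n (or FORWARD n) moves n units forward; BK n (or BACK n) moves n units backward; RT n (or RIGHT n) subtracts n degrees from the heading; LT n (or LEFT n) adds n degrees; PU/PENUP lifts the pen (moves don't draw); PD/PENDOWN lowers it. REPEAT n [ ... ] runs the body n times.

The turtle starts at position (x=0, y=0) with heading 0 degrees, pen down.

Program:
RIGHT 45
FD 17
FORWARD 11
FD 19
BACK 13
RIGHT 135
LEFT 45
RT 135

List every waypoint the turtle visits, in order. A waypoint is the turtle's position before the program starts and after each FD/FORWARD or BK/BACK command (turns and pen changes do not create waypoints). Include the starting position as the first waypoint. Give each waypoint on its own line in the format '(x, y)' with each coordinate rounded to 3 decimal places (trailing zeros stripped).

Executing turtle program step by step:
Start: pos=(0,0), heading=0, pen down
RT 45: heading 0 -> 315
FD 17: (0,0) -> (12.021,-12.021) [heading=315, draw]
FD 11: (12.021,-12.021) -> (19.799,-19.799) [heading=315, draw]
FD 19: (19.799,-19.799) -> (33.234,-33.234) [heading=315, draw]
BK 13: (33.234,-33.234) -> (24.042,-24.042) [heading=315, draw]
RT 135: heading 315 -> 180
LT 45: heading 180 -> 225
RT 135: heading 225 -> 90
Final: pos=(24.042,-24.042), heading=90, 4 segment(s) drawn
Waypoints (5 total):
(0, 0)
(12.021, -12.021)
(19.799, -19.799)
(33.234, -33.234)
(24.042, -24.042)

Answer: (0, 0)
(12.021, -12.021)
(19.799, -19.799)
(33.234, -33.234)
(24.042, -24.042)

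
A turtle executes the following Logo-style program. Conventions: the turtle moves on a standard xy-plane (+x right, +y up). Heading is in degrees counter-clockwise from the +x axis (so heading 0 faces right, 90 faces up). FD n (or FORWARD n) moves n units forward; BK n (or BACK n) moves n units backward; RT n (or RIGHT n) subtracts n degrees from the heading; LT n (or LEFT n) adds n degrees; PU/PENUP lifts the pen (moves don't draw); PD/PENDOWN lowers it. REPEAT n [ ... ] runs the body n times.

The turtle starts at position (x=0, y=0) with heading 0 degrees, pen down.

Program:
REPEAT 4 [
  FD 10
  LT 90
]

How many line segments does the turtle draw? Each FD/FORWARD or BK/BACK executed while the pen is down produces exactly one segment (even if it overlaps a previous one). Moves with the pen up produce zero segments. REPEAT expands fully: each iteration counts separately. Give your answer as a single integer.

Answer: 4

Derivation:
Executing turtle program step by step:
Start: pos=(0,0), heading=0, pen down
REPEAT 4 [
  -- iteration 1/4 --
  FD 10: (0,0) -> (10,0) [heading=0, draw]
  LT 90: heading 0 -> 90
  -- iteration 2/4 --
  FD 10: (10,0) -> (10,10) [heading=90, draw]
  LT 90: heading 90 -> 180
  -- iteration 3/4 --
  FD 10: (10,10) -> (0,10) [heading=180, draw]
  LT 90: heading 180 -> 270
  -- iteration 4/4 --
  FD 10: (0,10) -> (0,0) [heading=270, draw]
  LT 90: heading 270 -> 0
]
Final: pos=(0,0), heading=0, 4 segment(s) drawn
Segments drawn: 4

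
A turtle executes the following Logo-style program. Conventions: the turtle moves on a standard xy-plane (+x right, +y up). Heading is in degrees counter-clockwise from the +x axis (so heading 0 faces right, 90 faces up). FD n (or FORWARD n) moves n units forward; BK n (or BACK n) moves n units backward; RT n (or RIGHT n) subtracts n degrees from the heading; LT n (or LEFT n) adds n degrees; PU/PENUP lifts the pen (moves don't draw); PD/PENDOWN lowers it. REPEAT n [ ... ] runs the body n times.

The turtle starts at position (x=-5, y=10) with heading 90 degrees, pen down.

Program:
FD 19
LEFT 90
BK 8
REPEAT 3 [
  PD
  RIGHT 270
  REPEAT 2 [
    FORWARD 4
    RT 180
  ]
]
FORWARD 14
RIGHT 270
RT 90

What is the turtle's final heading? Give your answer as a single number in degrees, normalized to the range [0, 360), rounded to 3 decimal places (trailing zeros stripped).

Answer: 90

Derivation:
Executing turtle program step by step:
Start: pos=(-5,10), heading=90, pen down
FD 19: (-5,10) -> (-5,29) [heading=90, draw]
LT 90: heading 90 -> 180
BK 8: (-5,29) -> (3,29) [heading=180, draw]
REPEAT 3 [
  -- iteration 1/3 --
  PD: pen down
  RT 270: heading 180 -> 270
  REPEAT 2 [
    -- iteration 1/2 --
    FD 4: (3,29) -> (3,25) [heading=270, draw]
    RT 180: heading 270 -> 90
    -- iteration 2/2 --
    FD 4: (3,25) -> (3,29) [heading=90, draw]
    RT 180: heading 90 -> 270
  ]
  -- iteration 2/3 --
  PD: pen down
  RT 270: heading 270 -> 0
  REPEAT 2 [
    -- iteration 1/2 --
    FD 4: (3,29) -> (7,29) [heading=0, draw]
    RT 180: heading 0 -> 180
    -- iteration 2/2 --
    FD 4: (7,29) -> (3,29) [heading=180, draw]
    RT 180: heading 180 -> 0
  ]
  -- iteration 3/3 --
  PD: pen down
  RT 270: heading 0 -> 90
  REPEAT 2 [
    -- iteration 1/2 --
    FD 4: (3,29) -> (3,33) [heading=90, draw]
    RT 180: heading 90 -> 270
    -- iteration 2/2 --
    FD 4: (3,33) -> (3,29) [heading=270, draw]
    RT 180: heading 270 -> 90
  ]
]
FD 14: (3,29) -> (3,43) [heading=90, draw]
RT 270: heading 90 -> 180
RT 90: heading 180 -> 90
Final: pos=(3,43), heading=90, 9 segment(s) drawn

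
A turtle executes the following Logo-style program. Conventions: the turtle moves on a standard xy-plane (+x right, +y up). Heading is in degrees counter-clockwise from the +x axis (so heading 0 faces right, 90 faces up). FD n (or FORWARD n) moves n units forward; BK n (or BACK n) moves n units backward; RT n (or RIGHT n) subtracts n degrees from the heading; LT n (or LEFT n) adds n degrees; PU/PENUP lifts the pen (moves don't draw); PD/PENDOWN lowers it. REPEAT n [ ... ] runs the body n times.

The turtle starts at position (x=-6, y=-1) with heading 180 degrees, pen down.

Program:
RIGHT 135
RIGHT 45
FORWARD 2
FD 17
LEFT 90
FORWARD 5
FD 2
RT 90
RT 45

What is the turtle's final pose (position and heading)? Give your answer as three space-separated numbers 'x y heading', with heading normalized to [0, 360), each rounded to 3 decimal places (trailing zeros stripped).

Answer: 13 6 315

Derivation:
Executing turtle program step by step:
Start: pos=(-6,-1), heading=180, pen down
RT 135: heading 180 -> 45
RT 45: heading 45 -> 0
FD 2: (-6,-1) -> (-4,-1) [heading=0, draw]
FD 17: (-4,-1) -> (13,-1) [heading=0, draw]
LT 90: heading 0 -> 90
FD 5: (13,-1) -> (13,4) [heading=90, draw]
FD 2: (13,4) -> (13,6) [heading=90, draw]
RT 90: heading 90 -> 0
RT 45: heading 0 -> 315
Final: pos=(13,6), heading=315, 4 segment(s) drawn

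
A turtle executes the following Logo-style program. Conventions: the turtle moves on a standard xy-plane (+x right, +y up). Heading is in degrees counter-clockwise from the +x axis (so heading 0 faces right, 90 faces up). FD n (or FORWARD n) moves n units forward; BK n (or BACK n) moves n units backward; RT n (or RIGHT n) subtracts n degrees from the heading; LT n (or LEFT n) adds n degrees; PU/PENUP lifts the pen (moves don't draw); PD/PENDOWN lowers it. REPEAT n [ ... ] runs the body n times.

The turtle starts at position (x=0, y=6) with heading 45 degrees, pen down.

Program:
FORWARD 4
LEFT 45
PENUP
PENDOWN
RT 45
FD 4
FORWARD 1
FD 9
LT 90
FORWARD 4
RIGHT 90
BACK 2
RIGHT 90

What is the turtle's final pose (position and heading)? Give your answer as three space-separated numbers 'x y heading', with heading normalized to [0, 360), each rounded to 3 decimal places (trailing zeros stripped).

Executing turtle program step by step:
Start: pos=(0,6), heading=45, pen down
FD 4: (0,6) -> (2.828,8.828) [heading=45, draw]
LT 45: heading 45 -> 90
PU: pen up
PD: pen down
RT 45: heading 90 -> 45
FD 4: (2.828,8.828) -> (5.657,11.657) [heading=45, draw]
FD 1: (5.657,11.657) -> (6.364,12.364) [heading=45, draw]
FD 9: (6.364,12.364) -> (12.728,18.728) [heading=45, draw]
LT 90: heading 45 -> 135
FD 4: (12.728,18.728) -> (9.899,21.556) [heading=135, draw]
RT 90: heading 135 -> 45
BK 2: (9.899,21.556) -> (8.485,20.142) [heading=45, draw]
RT 90: heading 45 -> 315
Final: pos=(8.485,20.142), heading=315, 6 segment(s) drawn

Answer: 8.485 20.142 315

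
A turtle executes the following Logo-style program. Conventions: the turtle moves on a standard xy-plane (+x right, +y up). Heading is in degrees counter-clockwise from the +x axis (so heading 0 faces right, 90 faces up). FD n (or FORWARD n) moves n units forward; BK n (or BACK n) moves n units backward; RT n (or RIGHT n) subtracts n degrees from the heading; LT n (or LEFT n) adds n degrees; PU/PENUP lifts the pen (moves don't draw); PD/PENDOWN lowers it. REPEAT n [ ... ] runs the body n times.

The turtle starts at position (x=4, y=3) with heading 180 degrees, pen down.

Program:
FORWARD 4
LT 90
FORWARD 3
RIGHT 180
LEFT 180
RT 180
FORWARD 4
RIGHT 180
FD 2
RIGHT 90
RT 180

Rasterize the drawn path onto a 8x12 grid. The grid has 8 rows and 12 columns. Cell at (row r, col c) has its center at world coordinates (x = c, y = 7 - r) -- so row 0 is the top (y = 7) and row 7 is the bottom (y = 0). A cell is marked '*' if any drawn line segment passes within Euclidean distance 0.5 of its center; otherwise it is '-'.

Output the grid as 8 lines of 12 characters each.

Answer: ------------
------------
------------
*-----------
*****-------
*-----------
*-----------
*-----------

Derivation:
Segment 0: (4,3) -> (0,3)
Segment 1: (0,3) -> (-0,0)
Segment 2: (-0,0) -> (-0,4)
Segment 3: (-0,4) -> (-0,2)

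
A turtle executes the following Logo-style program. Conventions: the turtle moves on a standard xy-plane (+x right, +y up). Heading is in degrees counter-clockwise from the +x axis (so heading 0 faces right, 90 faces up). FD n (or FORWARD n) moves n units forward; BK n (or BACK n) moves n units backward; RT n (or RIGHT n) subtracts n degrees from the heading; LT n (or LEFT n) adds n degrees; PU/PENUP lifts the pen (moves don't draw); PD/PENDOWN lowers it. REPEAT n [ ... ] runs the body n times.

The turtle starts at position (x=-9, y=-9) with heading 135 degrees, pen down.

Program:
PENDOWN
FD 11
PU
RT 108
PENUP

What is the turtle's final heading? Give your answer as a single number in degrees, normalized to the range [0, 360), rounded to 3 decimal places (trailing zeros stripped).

Answer: 27

Derivation:
Executing turtle program step by step:
Start: pos=(-9,-9), heading=135, pen down
PD: pen down
FD 11: (-9,-9) -> (-16.778,-1.222) [heading=135, draw]
PU: pen up
RT 108: heading 135 -> 27
PU: pen up
Final: pos=(-16.778,-1.222), heading=27, 1 segment(s) drawn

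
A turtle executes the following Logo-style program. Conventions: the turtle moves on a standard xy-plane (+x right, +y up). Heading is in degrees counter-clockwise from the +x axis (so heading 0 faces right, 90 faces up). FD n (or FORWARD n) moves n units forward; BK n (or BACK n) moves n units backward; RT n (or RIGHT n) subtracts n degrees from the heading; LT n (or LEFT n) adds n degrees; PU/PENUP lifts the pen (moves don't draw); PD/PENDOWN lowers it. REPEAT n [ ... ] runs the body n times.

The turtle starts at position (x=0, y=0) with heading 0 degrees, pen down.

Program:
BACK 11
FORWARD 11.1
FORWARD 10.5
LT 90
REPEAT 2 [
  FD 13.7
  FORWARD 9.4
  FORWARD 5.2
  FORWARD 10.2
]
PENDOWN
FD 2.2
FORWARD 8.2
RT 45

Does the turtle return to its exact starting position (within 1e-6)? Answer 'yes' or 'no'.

Executing turtle program step by step:
Start: pos=(0,0), heading=0, pen down
BK 11: (0,0) -> (-11,0) [heading=0, draw]
FD 11.1: (-11,0) -> (0.1,0) [heading=0, draw]
FD 10.5: (0.1,0) -> (10.6,0) [heading=0, draw]
LT 90: heading 0 -> 90
REPEAT 2 [
  -- iteration 1/2 --
  FD 13.7: (10.6,0) -> (10.6,13.7) [heading=90, draw]
  FD 9.4: (10.6,13.7) -> (10.6,23.1) [heading=90, draw]
  FD 5.2: (10.6,23.1) -> (10.6,28.3) [heading=90, draw]
  FD 10.2: (10.6,28.3) -> (10.6,38.5) [heading=90, draw]
  -- iteration 2/2 --
  FD 13.7: (10.6,38.5) -> (10.6,52.2) [heading=90, draw]
  FD 9.4: (10.6,52.2) -> (10.6,61.6) [heading=90, draw]
  FD 5.2: (10.6,61.6) -> (10.6,66.8) [heading=90, draw]
  FD 10.2: (10.6,66.8) -> (10.6,77) [heading=90, draw]
]
PD: pen down
FD 2.2: (10.6,77) -> (10.6,79.2) [heading=90, draw]
FD 8.2: (10.6,79.2) -> (10.6,87.4) [heading=90, draw]
RT 45: heading 90 -> 45
Final: pos=(10.6,87.4), heading=45, 13 segment(s) drawn

Start position: (0, 0)
Final position: (10.6, 87.4)
Distance = 88.04; >= 1e-6 -> NOT closed

Answer: no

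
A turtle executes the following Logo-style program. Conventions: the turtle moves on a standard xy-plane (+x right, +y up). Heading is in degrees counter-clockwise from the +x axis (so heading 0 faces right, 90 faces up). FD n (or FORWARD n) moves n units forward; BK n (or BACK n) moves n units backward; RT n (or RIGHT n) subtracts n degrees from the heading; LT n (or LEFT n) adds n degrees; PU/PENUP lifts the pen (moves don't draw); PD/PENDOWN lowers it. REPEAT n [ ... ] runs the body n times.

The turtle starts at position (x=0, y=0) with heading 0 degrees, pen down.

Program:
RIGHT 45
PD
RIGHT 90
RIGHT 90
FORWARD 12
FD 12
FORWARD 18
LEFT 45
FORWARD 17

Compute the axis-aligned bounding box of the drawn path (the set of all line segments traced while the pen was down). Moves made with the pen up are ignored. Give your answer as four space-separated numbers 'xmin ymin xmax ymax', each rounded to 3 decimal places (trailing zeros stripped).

Executing turtle program step by step:
Start: pos=(0,0), heading=0, pen down
RT 45: heading 0 -> 315
PD: pen down
RT 90: heading 315 -> 225
RT 90: heading 225 -> 135
FD 12: (0,0) -> (-8.485,8.485) [heading=135, draw]
FD 12: (-8.485,8.485) -> (-16.971,16.971) [heading=135, draw]
FD 18: (-16.971,16.971) -> (-29.698,29.698) [heading=135, draw]
LT 45: heading 135 -> 180
FD 17: (-29.698,29.698) -> (-46.698,29.698) [heading=180, draw]
Final: pos=(-46.698,29.698), heading=180, 4 segment(s) drawn

Segment endpoints: x in {-46.698, -29.698, -16.971, -8.485, 0}, y in {0, 8.485, 16.971, 29.698, 29.698}
xmin=-46.698, ymin=0, xmax=0, ymax=29.698

Answer: -46.698 0 0 29.698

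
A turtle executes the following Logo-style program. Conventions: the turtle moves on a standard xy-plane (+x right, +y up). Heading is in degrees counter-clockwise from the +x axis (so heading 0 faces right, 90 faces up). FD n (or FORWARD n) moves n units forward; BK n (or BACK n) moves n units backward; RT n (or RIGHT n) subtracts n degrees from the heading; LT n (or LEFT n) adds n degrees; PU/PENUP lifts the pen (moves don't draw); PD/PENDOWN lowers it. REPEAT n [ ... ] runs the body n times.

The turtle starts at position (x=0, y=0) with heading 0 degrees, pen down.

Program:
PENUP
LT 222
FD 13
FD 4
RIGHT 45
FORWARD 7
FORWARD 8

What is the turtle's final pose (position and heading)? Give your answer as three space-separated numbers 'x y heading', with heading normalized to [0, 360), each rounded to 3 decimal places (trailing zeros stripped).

Answer: -27.613 -10.59 177

Derivation:
Executing turtle program step by step:
Start: pos=(0,0), heading=0, pen down
PU: pen up
LT 222: heading 0 -> 222
FD 13: (0,0) -> (-9.661,-8.699) [heading=222, move]
FD 4: (-9.661,-8.699) -> (-12.633,-11.375) [heading=222, move]
RT 45: heading 222 -> 177
FD 7: (-12.633,-11.375) -> (-19.624,-11.009) [heading=177, move]
FD 8: (-19.624,-11.009) -> (-27.613,-10.59) [heading=177, move]
Final: pos=(-27.613,-10.59), heading=177, 0 segment(s) drawn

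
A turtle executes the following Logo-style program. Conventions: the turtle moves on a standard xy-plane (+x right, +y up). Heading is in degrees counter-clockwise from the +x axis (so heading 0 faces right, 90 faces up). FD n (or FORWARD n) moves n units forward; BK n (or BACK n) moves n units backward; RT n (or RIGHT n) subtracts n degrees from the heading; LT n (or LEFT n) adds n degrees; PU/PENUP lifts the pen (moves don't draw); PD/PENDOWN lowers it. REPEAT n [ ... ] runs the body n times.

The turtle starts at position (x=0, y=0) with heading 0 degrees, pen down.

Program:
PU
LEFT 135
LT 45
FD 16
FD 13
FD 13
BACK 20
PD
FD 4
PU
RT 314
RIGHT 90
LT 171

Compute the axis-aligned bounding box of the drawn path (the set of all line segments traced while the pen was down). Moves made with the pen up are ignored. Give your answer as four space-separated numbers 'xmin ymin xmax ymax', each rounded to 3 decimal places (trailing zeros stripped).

Answer: -26 0 -22 0

Derivation:
Executing turtle program step by step:
Start: pos=(0,0), heading=0, pen down
PU: pen up
LT 135: heading 0 -> 135
LT 45: heading 135 -> 180
FD 16: (0,0) -> (-16,0) [heading=180, move]
FD 13: (-16,0) -> (-29,0) [heading=180, move]
FD 13: (-29,0) -> (-42,0) [heading=180, move]
BK 20: (-42,0) -> (-22,0) [heading=180, move]
PD: pen down
FD 4: (-22,0) -> (-26,0) [heading=180, draw]
PU: pen up
RT 314: heading 180 -> 226
RT 90: heading 226 -> 136
LT 171: heading 136 -> 307
Final: pos=(-26,0), heading=307, 1 segment(s) drawn

Segment endpoints: x in {-26, -22}, y in {0, 0}
xmin=-26, ymin=0, xmax=-22, ymax=0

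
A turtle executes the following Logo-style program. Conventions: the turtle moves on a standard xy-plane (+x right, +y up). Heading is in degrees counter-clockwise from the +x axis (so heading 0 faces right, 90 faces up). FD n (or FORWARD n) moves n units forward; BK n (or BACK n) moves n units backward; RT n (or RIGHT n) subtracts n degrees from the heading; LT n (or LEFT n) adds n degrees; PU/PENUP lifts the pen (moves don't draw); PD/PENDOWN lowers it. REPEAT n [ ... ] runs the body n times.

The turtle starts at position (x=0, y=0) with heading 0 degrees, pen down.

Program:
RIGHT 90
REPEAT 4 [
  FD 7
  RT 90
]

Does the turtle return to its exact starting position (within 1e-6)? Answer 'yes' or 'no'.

Executing turtle program step by step:
Start: pos=(0,0), heading=0, pen down
RT 90: heading 0 -> 270
REPEAT 4 [
  -- iteration 1/4 --
  FD 7: (0,0) -> (0,-7) [heading=270, draw]
  RT 90: heading 270 -> 180
  -- iteration 2/4 --
  FD 7: (0,-7) -> (-7,-7) [heading=180, draw]
  RT 90: heading 180 -> 90
  -- iteration 3/4 --
  FD 7: (-7,-7) -> (-7,0) [heading=90, draw]
  RT 90: heading 90 -> 0
  -- iteration 4/4 --
  FD 7: (-7,0) -> (0,0) [heading=0, draw]
  RT 90: heading 0 -> 270
]
Final: pos=(0,0), heading=270, 4 segment(s) drawn

Start position: (0, 0)
Final position: (0, 0)
Distance = 0; < 1e-6 -> CLOSED

Answer: yes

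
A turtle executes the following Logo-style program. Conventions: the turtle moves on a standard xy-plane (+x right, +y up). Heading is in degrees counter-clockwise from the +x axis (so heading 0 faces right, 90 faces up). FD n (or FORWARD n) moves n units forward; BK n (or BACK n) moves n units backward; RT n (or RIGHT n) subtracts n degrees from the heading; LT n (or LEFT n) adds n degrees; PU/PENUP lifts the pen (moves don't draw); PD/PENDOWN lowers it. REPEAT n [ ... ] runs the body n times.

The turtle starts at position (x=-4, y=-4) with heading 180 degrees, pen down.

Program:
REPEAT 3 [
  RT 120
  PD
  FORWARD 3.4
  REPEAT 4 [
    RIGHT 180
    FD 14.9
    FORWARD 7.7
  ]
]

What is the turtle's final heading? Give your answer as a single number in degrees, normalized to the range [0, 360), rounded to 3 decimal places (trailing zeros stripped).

Executing turtle program step by step:
Start: pos=(-4,-4), heading=180, pen down
REPEAT 3 [
  -- iteration 1/3 --
  RT 120: heading 180 -> 60
  PD: pen down
  FD 3.4: (-4,-4) -> (-2.3,-1.056) [heading=60, draw]
  REPEAT 4 [
    -- iteration 1/4 --
    RT 180: heading 60 -> 240
    FD 14.9: (-2.3,-1.056) -> (-9.75,-13.959) [heading=240, draw]
    FD 7.7: (-9.75,-13.959) -> (-13.6,-20.628) [heading=240, draw]
    -- iteration 2/4 --
    RT 180: heading 240 -> 60
    FD 14.9: (-13.6,-20.628) -> (-6.15,-7.724) [heading=60, draw]
    FD 7.7: (-6.15,-7.724) -> (-2.3,-1.056) [heading=60, draw]
    -- iteration 3/4 --
    RT 180: heading 60 -> 240
    FD 14.9: (-2.3,-1.056) -> (-9.75,-13.959) [heading=240, draw]
    FD 7.7: (-9.75,-13.959) -> (-13.6,-20.628) [heading=240, draw]
    -- iteration 4/4 --
    RT 180: heading 240 -> 60
    FD 14.9: (-13.6,-20.628) -> (-6.15,-7.724) [heading=60, draw]
    FD 7.7: (-6.15,-7.724) -> (-2.3,-1.056) [heading=60, draw]
  ]
  -- iteration 2/3 --
  RT 120: heading 60 -> 300
  PD: pen down
  FD 3.4: (-2.3,-1.056) -> (-0.6,-4) [heading=300, draw]
  REPEAT 4 [
    -- iteration 1/4 --
    RT 180: heading 300 -> 120
    FD 14.9: (-0.6,-4) -> (-8.05,8.904) [heading=120, draw]
    FD 7.7: (-8.05,8.904) -> (-11.9,15.572) [heading=120, draw]
    -- iteration 2/4 --
    RT 180: heading 120 -> 300
    FD 14.9: (-11.9,15.572) -> (-4.45,2.668) [heading=300, draw]
    FD 7.7: (-4.45,2.668) -> (-0.6,-4) [heading=300, draw]
    -- iteration 3/4 --
    RT 180: heading 300 -> 120
    FD 14.9: (-0.6,-4) -> (-8.05,8.904) [heading=120, draw]
    FD 7.7: (-8.05,8.904) -> (-11.9,15.572) [heading=120, draw]
    -- iteration 4/4 --
    RT 180: heading 120 -> 300
    FD 14.9: (-11.9,15.572) -> (-4.45,2.668) [heading=300, draw]
    FD 7.7: (-4.45,2.668) -> (-0.6,-4) [heading=300, draw]
  ]
  -- iteration 3/3 --
  RT 120: heading 300 -> 180
  PD: pen down
  FD 3.4: (-0.6,-4) -> (-4,-4) [heading=180, draw]
  REPEAT 4 [
    -- iteration 1/4 --
    RT 180: heading 180 -> 0
    FD 14.9: (-4,-4) -> (10.9,-4) [heading=0, draw]
    FD 7.7: (10.9,-4) -> (18.6,-4) [heading=0, draw]
    -- iteration 2/4 --
    RT 180: heading 0 -> 180
    FD 14.9: (18.6,-4) -> (3.7,-4) [heading=180, draw]
    FD 7.7: (3.7,-4) -> (-4,-4) [heading=180, draw]
    -- iteration 3/4 --
    RT 180: heading 180 -> 0
    FD 14.9: (-4,-4) -> (10.9,-4) [heading=0, draw]
    FD 7.7: (10.9,-4) -> (18.6,-4) [heading=0, draw]
    -- iteration 4/4 --
    RT 180: heading 0 -> 180
    FD 14.9: (18.6,-4) -> (3.7,-4) [heading=180, draw]
    FD 7.7: (3.7,-4) -> (-4,-4) [heading=180, draw]
  ]
]
Final: pos=(-4,-4), heading=180, 27 segment(s) drawn

Answer: 180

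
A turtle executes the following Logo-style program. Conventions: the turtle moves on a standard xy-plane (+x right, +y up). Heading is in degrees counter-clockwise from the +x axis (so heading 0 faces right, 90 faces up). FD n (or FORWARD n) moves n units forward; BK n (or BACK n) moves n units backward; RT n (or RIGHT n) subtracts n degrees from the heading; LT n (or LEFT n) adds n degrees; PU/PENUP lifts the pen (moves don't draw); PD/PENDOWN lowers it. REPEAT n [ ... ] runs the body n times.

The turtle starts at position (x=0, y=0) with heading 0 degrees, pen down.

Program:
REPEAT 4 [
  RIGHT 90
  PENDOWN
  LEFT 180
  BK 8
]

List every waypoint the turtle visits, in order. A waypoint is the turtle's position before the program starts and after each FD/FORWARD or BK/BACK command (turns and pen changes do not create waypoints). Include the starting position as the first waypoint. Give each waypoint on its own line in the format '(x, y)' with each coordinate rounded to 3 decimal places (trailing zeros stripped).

Answer: (0, 0)
(0, -8)
(8, -8)
(8, 0)
(0, 0)

Derivation:
Executing turtle program step by step:
Start: pos=(0,0), heading=0, pen down
REPEAT 4 [
  -- iteration 1/4 --
  RT 90: heading 0 -> 270
  PD: pen down
  LT 180: heading 270 -> 90
  BK 8: (0,0) -> (0,-8) [heading=90, draw]
  -- iteration 2/4 --
  RT 90: heading 90 -> 0
  PD: pen down
  LT 180: heading 0 -> 180
  BK 8: (0,-8) -> (8,-8) [heading=180, draw]
  -- iteration 3/4 --
  RT 90: heading 180 -> 90
  PD: pen down
  LT 180: heading 90 -> 270
  BK 8: (8,-8) -> (8,0) [heading=270, draw]
  -- iteration 4/4 --
  RT 90: heading 270 -> 180
  PD: pen down
  LT 180: heading 180 -> 0
  BK 8: (8,0) -> (0,0) [heading=0, draw]
]
Final: pos=(0,0), heading=0, 4 segment(s) drawn
Waypoints (5 total):
(0, 0)
(0, -8)
(8, -8)
(8, 0)
(0, 0)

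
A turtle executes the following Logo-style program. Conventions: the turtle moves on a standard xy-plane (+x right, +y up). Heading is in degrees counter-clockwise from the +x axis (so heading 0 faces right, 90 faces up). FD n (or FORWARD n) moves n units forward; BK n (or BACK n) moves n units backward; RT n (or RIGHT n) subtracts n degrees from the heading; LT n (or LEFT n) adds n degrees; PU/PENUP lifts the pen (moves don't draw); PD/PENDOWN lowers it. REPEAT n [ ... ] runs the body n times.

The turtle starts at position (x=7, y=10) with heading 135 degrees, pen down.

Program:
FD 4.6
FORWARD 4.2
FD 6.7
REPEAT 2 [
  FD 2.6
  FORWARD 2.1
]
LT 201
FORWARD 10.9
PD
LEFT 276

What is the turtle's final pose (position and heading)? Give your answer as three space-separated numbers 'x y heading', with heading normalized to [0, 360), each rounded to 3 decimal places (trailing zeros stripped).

Answer: -0.649 23.174 252

Derivation:
Executing turtle program step by step:
Start: pos=(7,10), heading=135, pen down
FD 4.6: (7,10) -> (3.747,13.253) [heading=135, draw]
FD 4.2: (3.747,13.253) -> (0.777,16.223) [heading=135, draw]
FD 6.7: (0.777,16.223) -> (-3.96,20.96) [heading=135, draw]
REPEAT 2 [
  -- iteration 1/2 --
  FD 2.6: (-3.96,20.96) -> (-5.799,22.799) [heading=135, draw]
  FD 2.1: (-5.799,22.799) -> (-7.284,24.284) [heading=135, draw]
  -- iteration 2/2 --
  FD 2.6: (-7.284,24.284) -> (-9.122,26.122) [heading=135, draw]
  FD 2.1: (-9.122,26.122) -> (-10.607,27.607) [heading=135, draw]
]
LT 201: heading 135 -> 336
FD 10.9: (-10.607,27.607) -> (-0.649,23.174) [heading=336, draw]
PD: pen down
LT 276: heading 336 -> 252
Final: pos=(-0.649,23.174), heading=252, 8 segment(s) drawn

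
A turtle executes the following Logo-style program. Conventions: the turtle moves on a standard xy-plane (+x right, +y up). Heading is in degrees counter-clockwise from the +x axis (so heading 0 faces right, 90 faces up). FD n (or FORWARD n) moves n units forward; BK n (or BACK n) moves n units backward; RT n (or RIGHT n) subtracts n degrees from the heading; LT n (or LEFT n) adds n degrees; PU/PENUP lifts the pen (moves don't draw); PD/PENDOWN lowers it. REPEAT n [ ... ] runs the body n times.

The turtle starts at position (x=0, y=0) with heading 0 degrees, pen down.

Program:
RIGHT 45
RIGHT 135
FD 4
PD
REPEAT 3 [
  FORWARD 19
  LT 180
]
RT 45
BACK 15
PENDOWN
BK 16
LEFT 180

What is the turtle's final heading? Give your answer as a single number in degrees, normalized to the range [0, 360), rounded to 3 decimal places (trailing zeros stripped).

Executing turtle program step by step:
Start: pos=(0,0), heading=0, pen down
RT 45: heading 0 -> 315
RT 135: heading 315 -> 180
FD 4: (0,0) -> (-4,0) [heading=180, draw]
PD: pen down
REPEAT 3 [
  -- iteration 1/3 --
  FD 19: (-4,0) -> (-23,0) [heading=180, draw]
  LT 180: heading 180 -> 0
  -- iteration 2/3 --
  FD 19: (-23,0) -> (-4,0) [heading=0, draw]
  LT 180: heading 0 -> 180
  -- iteration 3/3 --
  FD 19: (-4,0) -> (-23,0) [heading=180, draw]
  LT 180: heading 180 -> 0
]
RT 45: heading 0 -> 315
BK 15: (-23,0) -> (-33.607,10.607) [heading=315, draw]
PD: pen down
BK 16: (-33.607,10.607) -> (-44.92,21.92) [heading=315, draw]
LT 180: heading 315 -> 135
Final: pos=(-44.92,21.92), heading=135, 6 segment(s) drawn

Answer: 135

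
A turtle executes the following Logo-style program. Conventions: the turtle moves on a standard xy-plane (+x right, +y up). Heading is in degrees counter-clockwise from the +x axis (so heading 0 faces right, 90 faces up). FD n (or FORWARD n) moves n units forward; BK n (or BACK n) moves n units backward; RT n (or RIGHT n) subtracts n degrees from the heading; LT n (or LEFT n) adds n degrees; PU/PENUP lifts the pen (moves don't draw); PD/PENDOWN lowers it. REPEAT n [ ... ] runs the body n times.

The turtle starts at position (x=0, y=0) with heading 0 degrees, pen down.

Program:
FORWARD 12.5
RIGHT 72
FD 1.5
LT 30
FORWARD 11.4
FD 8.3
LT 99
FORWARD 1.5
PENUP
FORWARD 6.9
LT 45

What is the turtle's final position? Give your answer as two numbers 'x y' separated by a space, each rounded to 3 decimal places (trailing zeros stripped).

Executing turtle program step by step:
Start: pos=(0,0), heading=0, pen down
FD 12.5: (0,0) -> (12.5,0) [heading=0, draw]
RT 72: heading 0 -> 288
FD 1.5: (12.5,0) -> (12.964,-1.427) [heading=288, draw]
LT 30: heading 288 -> 318
FD 11.4: (12.964,-1.427) -> (21.435,-9.055) [heading=318, draw]
FD 8.3: (21.435,-9.055) -> (27.603,-14.608) [heading=318, draw]
LT 99: heading 318 -> 57
FD 1.5: (27.603,-14.608) -> (28.42,-13.35) [heading=57, draw]
PU: pen up
FD 6.9: (28.42,-13.35) -> (32.178,-7.564) [heading=57, move]
LT 45: heading 57 -> 102
Final: pos=(32.178,-7.564), heading=102, 5 segment(s) drawn

Answer: 32.178 -7.564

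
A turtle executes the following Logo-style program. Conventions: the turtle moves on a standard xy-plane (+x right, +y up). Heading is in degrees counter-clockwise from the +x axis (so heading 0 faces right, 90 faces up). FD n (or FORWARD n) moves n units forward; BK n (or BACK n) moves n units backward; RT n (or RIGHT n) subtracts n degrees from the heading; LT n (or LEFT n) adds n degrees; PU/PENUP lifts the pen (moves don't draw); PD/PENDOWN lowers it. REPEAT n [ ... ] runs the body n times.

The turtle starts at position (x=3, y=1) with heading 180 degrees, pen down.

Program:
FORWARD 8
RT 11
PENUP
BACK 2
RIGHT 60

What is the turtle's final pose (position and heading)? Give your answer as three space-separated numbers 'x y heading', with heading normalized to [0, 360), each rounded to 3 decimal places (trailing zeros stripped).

Answer: -3.037 0.618 109

Derivation:
Executing turtle program step by step:
Start: pos=(3,1), heading=180, pen down
FD 8: (3,1) -> (-5,1) [heading=180, draw]
RT 11: heading 180 -> 169
PU: pen up
BK 2: (-5,1) -> (-3.037,0.618) [heading=169, move]
RT 60: heading 169 -> 109
Final: pos=(-3.037,0.618), heading=109, 1 segment(s) drawn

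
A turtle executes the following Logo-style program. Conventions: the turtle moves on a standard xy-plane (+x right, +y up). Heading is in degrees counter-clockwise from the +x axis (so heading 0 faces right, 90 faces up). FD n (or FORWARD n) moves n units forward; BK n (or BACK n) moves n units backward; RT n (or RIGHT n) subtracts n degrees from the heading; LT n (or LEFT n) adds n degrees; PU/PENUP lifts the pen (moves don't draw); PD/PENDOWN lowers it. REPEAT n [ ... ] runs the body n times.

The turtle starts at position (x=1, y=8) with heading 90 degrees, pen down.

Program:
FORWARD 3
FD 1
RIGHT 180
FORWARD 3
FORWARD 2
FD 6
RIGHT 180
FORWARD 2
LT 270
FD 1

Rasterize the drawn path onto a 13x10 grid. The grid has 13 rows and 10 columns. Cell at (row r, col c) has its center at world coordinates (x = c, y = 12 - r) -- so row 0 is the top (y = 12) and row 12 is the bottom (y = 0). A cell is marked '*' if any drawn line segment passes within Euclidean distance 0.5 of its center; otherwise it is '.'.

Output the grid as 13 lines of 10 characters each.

Segment 0: (1,8) -> (1,11)
Segment 1: (1,11) -> (1,12)
Segment 2: (1,12) -> (1,9)
Segment 3: (1,9) -> (1,7)
Segment 4: (1,7) -> (1,1)
Segment 5: (1,1) -> (1,3)
Segment 6: (1,3) -> (2,3)

Answer: .*........
.*........
.*........
.*........
.*........
.*........
.*........
.*........
.*........
.**.......
.*........
.*........
..........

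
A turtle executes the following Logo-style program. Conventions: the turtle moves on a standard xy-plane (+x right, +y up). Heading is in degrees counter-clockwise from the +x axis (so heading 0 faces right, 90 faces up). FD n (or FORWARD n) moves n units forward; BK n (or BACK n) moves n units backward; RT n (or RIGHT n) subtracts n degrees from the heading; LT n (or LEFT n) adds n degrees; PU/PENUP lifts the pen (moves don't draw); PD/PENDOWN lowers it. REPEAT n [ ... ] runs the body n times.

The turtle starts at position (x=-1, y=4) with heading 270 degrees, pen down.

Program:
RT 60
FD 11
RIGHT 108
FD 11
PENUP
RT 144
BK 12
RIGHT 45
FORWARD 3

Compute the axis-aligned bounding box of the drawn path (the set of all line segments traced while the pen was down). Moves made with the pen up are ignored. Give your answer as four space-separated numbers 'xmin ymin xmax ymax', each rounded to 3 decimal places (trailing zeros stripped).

Executing turtle program step by step:
Start: pos=(-1,4), heading=270, pen down
RT 60: heading 270 -> 210
FD 11: (-1,4) -> (-10.526,-1.5) [heading=210, draw]
RT 108: heading 210 -> 102
FD 11: (-10.526,-1.5) -> (-12.813,9.26) [heading=102, draw]
PU: pen up
RT 144: heading 102 -> 318
BK 12: (-12.813,9.26) -> (-21.731,17.289) [heading=318, move]
RT 45: heading 318 -> 273
FD 3: (-21.731,17.289) -> (-21.574,14.293) [heading=273, move]
Final: pos=(-21.574,14.293), heading=273, 2 segment(s) drawn

Segment endpoints: x in {-12.813, -10.526, -1}, y in {-1.5, 4, 9.26}
xmin=-12.813, ymin=-1.5, xmax=-1, ymax=9.26

Answer: -12.813 -1.5 -1 9.26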